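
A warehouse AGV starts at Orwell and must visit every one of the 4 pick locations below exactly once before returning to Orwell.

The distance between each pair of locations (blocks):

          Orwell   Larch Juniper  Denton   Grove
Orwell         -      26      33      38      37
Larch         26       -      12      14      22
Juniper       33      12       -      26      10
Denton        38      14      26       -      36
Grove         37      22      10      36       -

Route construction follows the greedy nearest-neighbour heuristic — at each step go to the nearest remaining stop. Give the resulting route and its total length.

Orwell → [Larch:26 / Juniper:33 / Grove:37 / Denton:38] → Larch (26)
Larch → [Juniper:12 / Denton:14 / Grove:22] → Juniper (12)
Juniper → [Grove:10 / Denton:26] → Grove (10)
Grove → [Denton:36] → Denton (36)
Return Denton→Orwell: 38.
Total = 26 + 12 + 10 + 36 + 38 = 122.

Total distance 122 blocks via the nearest-neighbour route Orwell → Larch → Juniper → Grove → Denton → Orwell.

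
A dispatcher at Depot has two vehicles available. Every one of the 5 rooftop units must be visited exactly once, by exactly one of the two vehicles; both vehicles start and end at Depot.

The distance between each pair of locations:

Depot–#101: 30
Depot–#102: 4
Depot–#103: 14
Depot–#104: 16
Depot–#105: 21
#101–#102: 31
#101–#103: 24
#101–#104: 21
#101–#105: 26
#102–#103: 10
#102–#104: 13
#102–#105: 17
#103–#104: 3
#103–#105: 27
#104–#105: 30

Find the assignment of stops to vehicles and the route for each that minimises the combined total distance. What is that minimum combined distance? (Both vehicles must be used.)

Try each way of splitting the stops between the two vehicles (each non-empty) and, for each split, find the best tour for each vehicle:
  {#101} + {#102, #103, #104, #105}: 60 + 67 = 127
  {#102} + {#101, #103, #104, #105}: 8 + 85 = 93
  {#101, #102} + {#103, #104, #105}: 65 + 67 = 132
  {#103} + {#101, #102, #104, #105}: 28 + 84 = 112
  {#101, #103} + {#102, #104, #105}: 68 + 67 = 135
  {#102, #103} + {#101, #104, #105}: 28 + 84 = 112
  … (15 splits in total)
Best: vehicle 1 Depot → #102 → Depot = 8; vehicle 2 Depot → #103 → #104 → #101 → #105 → Depot = 85; combined 93.

93 — the smallest possible combined total.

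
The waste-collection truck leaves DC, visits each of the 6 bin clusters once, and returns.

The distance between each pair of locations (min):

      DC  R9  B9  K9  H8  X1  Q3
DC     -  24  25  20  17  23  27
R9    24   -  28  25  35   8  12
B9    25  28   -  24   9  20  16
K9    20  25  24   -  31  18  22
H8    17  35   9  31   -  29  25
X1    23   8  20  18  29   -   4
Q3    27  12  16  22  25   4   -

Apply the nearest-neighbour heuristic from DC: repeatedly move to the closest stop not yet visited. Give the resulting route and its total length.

At DC the remaining stops are H8 17, K9 20, X1 23, R9 24, B9 25, Q3 27; go to H8.
At H8 the remaining stops are B9 9, Q3 25, X1 29, K9 31, R9 35; go to B9.
At B9 the remaining stops are Q3 16, X1 20, K9 24, R9 28; go to Q3.
At Q3 the remaining stops are X1 4, R9 12, K9 22; go to X1.
At X1 the remaining stops are R9 8, K9 18; go to R9.
At R9 the remaining stops are K9 25; go to K9.
Return K9→DC: 20.
Total = 17 + 9 + 16 + 4 + 8 + 25 + 20 = 99.

99 min along DC → H8 → B9 → Q3 → X1 → R9 → K9 → DC.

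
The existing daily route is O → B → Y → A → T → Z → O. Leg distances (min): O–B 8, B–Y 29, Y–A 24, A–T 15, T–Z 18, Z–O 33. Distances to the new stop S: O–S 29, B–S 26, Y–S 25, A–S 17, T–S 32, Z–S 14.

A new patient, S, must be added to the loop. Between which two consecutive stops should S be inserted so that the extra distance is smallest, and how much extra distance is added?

+10 min — insert S between Z and O.

Insertion cost between consecutive stops i–j is d(i,S) + d(S,j) − d(i,j):
  between O and B: 29 + 26 − 8 = 47
  between B and Y: 26 + 25 − 29 = 22
  between Y and A: 25 + 17 − 24 = 18
  between A and T: 17 + 32 − 15 = 34
  between T and Z: 32 + 14 − 18 = 28
  between Z and O: 14 + 29 − 33 = 10
Cheapest insertion is between Z and O, adding 10.
New total = 127 + 10 = 137.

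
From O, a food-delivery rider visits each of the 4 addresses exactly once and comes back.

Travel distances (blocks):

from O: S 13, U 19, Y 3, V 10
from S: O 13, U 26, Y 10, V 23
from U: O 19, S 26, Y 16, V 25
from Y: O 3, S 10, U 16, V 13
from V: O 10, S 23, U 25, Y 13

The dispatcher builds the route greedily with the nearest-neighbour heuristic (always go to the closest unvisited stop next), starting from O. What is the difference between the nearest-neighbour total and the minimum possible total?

O: Y=3, V=10, S=13, U=19 ⇒ Y
Y: S=10, V=13, U=16 ⇒ S
S: V=23, U=26 ⇒ V
V: U=25 ⇒ U
NN route O → Y → S → V → U → O costs 80.
Optimal: O → S → Y → U → V → O costs 74 (by enumerating all 12 distinct tours).
Excess = 80 − 74 = 6.

The nearest-neighbour route is 6 blocks longer than optimal.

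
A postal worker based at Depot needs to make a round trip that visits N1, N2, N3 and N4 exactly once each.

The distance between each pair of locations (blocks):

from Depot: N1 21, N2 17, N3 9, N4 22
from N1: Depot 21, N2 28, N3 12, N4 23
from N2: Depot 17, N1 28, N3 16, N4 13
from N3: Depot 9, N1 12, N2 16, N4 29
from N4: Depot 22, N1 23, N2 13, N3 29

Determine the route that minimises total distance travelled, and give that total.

Shortest round trip = 74 blocks.

With 4 stops there are 4!/2 = 12 distinct round trips (a route and its reverse cost the same).
Depot-N1-N2-N3-N4-Depot: 21+28+16+29+22 = 116
Depot-N1-N2-N4-N3-Depot: 21+28+13+29+9 = 100
Depot-N1-N3-N2-N4-Depot: 21+12+16+13+22 = 84
Depot-N1-N3-N4-N2-Depot: 21+12+29+13+17 = 92
Depot-N1-N4-N2-N3-Depot: 21+23+13+16+9 = 82
Depot-N1-N4-N3-N2-Depot: 21+23+29+16+17 = 106
Depot-N2-N1-N3-N4-Depot: 17+28+12+29+22 = 108
Depot-N2-N1-N4-N3-Depot: 17+28+23+29+9 = 106
Depot-N2-N3-N1-N4-Depot: 17+16+12+23+22 = 90
Depot-N2-N4-N1-N3-Depot: 17+13+23+12+9 = 74
Depot-N3-N1-N2-N4-Depot: 9+12+28+13+22 = 84
Depot-N3-N2-N1-N4-Depot: 9+16+28+23+22 = 98
The minimum is 74.
One optimal route: Depot → N2 → N4 → N1 → N3 → Depot (or its reverse).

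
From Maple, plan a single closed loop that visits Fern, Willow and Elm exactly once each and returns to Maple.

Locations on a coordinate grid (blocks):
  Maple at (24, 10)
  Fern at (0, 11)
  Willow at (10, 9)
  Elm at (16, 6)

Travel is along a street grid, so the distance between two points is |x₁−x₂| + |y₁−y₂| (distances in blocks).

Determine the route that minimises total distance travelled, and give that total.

Maple-Fern-Willow-Elm-Maple: 25+12+9+12 = 58
Maple-Fern-Elm-Willow-Maple: 25+21+9+15 = 70
Maple-Willow-Fern-Elm-Maple: 15+12+21+12 = 60
The minimum is 58.
One optimal route: Maple → Fern → Willow → Elm → Maple (or its reverse).

Shortest round trip = 58 blocks.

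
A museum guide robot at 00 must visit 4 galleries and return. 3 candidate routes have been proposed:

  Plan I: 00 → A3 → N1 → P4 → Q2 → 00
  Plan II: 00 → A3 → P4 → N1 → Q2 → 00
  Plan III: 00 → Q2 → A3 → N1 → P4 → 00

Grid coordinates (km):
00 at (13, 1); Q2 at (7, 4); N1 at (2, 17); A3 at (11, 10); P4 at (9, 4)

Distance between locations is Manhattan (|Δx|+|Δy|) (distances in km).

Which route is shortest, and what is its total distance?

Plan I: 11 + 16 + 20 + 2 + 9 = 58
Plan II: 11 + 8 + 20 + 18 + 9 = 66
Plan III: 9 + 10 + 16 + 20 + 7 = 62

Shortest is Plan I, total 58 km.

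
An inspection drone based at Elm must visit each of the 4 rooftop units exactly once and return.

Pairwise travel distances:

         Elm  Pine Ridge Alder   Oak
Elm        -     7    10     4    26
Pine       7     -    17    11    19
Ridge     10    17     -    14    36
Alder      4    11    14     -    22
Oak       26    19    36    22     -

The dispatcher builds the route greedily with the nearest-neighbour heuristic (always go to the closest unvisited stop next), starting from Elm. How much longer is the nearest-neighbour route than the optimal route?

Excess over optimum: 22.

Elm: Alder=4, Pine=7, Ridge=10, Oak=26 ⇒ Alder
Alder: Pine=11, Ridge=14, Oak=22 ⇒ Pine
Pine: Ridge=17, Oak=19 ⇒ Ridge
Ridge: Oak=36 ⇒ Oak
NN route Elm → Alder → Pine → Ridge → Oak → Elm costs 94.
Optimal: Elm → Pine → Oak → Alder → Ridge → Elm costs 72 (by enumerating all 12 distinct tours).
Excess = 94 − 72 = 22.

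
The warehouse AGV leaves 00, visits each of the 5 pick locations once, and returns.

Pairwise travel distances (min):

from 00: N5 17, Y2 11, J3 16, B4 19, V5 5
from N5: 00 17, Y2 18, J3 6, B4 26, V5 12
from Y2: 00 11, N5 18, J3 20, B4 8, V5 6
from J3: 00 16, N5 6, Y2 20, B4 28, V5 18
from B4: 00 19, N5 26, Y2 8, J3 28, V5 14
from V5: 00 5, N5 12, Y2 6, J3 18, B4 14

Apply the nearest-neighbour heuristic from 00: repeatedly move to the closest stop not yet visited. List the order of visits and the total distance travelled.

At 00 the remaining stops are V5 5, Y2 11, J3 16, N5 17, B4 19; go to V5.
At V5 the remaining stops are Y2 6, N5 12, B4 14, J3 18; go to Y2.
At Y2 the remaining stops are B4 8, N5 18, J3 20; go to B4.
At B4 the remaining stops are N5 26, J3 28; go to N5.
At N5 the remaining stops are J3 6; go to J3.
Return J3→00: 16.
Total = 5 + 6 + 8 + 26 + 6 + 16 = 67.

67 min along 00 → V5 → Y2 → B4 → N5 → J3 → 00.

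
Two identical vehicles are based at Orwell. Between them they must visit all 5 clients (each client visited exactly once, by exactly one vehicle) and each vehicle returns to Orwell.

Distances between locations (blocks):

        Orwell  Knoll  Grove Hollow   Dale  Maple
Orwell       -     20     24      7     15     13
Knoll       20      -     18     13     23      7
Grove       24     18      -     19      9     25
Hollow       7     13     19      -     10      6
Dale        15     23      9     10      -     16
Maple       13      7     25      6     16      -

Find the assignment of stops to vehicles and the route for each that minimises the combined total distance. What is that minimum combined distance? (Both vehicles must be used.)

76 blocks — the smallest possible combined total.

Check every non-empty split of the stops between the two vehicles; for each half take its own optimal tour:
  {Knoll} + {Grove, Hollow, Dale, Maple}: 40 + 62 = 102
  {Grove} + {Knoll, Hollow, Dale, Maple}: 48 + 58 = 106
  {Knoll, Grove} + {Hollow, Dale, Maple}: 62 + 44 = 106
  {Hollow} + {Knoll, Grove, Dale, Maple}: 14 + 62 = 76
  {Knoll, Hollow} + {Grove, Dale, Maple}: 40 + 62 = 102
  {Grove, Hollow} + {Knoll, Dale, Maple}: 50 + 58 = 108
  … (15 splits in total)
Best: vehicle 1 Orwell → Hollow → Orwell = 14; vehicle 2 Orwell → Dale → Grove → Knoll → Maple → Orwell = 62; combined 76.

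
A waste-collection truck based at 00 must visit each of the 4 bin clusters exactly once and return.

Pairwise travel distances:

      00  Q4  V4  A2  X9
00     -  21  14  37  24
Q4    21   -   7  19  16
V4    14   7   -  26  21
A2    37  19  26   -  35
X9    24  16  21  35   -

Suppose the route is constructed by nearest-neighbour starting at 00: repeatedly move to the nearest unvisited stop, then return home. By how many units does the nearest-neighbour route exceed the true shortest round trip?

00: V4=14, Q4=21, X9=24, A2=37 ⇒ V4
V4: Q4=7, X9=21, A2=26 ⇒ Q4
Q4: X9=16, A2=19 ⇒ X9
X9: A2=35 ⇒ A2
NN route 00 → V4 → Q4 → X9 → A2 → 00 costs 109.
Optimal: 00 → V4 → Q4 → A2 → X9 → 00 costs 99 (by enumerating all 12 distinct tours).
Excess = 109 − 99 = 10.

Excess over optimum: 10.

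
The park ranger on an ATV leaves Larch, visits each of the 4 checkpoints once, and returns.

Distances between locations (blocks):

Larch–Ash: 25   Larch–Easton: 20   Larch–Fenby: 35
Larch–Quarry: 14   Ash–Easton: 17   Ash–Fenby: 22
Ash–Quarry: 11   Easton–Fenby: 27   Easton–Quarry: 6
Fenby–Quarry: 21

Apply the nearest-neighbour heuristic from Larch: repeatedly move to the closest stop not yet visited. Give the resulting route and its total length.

Larch → [Quarry:14 / Easton:20 / Ash:25 / Fenby:35] → Quarry (14)
Quarry → [Easton:6 / Ash:11 / Fenby:21] → Easton (6)
Easton → [Ash:17 / Fenby:27] → Ash (17)
Ash → [Fenby:22] → Fenby (22)
Return Fenby→Larch: 35.
Total = 14 + 6 + 17 + 22 + 35 = 94.

94 blocks along Larch → Quarry → Easton → Ash → Fenby → Larch.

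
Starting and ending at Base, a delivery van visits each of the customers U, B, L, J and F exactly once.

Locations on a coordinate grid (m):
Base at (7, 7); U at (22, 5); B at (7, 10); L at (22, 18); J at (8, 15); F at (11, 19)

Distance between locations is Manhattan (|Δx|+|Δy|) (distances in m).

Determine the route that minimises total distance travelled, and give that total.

With 5 stops there are 5!/2 = 60 distinct round trips (a route and its reverse cost the same).
Base-U-B-L-J-F-Base: 17+20+23+17+7+16 = 100
Base-U-B-L-F-J-Base: 17+20+23+12+7+9 = 88
Base-U-B-J-L-F-Base: 17+20+6+17+12+16 = 88
Base-U-B-J-F-L-Base: 17+20+6+7+12+26 = 88
Base-U-B-F-L-J-Base: 17+20+13+12+17+9 = 88
Base-U-B-F-J-L-Base: 17+20+13+7+17+26 = 100
Base-U-L-B-J-F-Base: 17+13+23+6+7+16 = 82
Base-U-L-B-F-J-Base: 17+13+23+13+7+9 = 82
Base-U-L-J-B-F-Base: 17+13+17+6+13+16 = 82
Base-U-L-J-F-B-Base: 17+13+17+7+13+3 = 70
Base-U-L-F-B-J-Base: 17+13+12+13+6+9 = 70
Base-U-L-F-J-B-Base: 17+13+12+7+6+3 = 58
Base-U-J-B-L-F-Base: 17+24+6+23+12+16 = 98
Base-U-J-B-F-L-Base: 17+24+6+13+12+26 = 98
… (46 more)
The minimum is 58.
One optimal route: Base → U → L → F → J → B → Base (or its reverse).

Minimum total distance: 58 m.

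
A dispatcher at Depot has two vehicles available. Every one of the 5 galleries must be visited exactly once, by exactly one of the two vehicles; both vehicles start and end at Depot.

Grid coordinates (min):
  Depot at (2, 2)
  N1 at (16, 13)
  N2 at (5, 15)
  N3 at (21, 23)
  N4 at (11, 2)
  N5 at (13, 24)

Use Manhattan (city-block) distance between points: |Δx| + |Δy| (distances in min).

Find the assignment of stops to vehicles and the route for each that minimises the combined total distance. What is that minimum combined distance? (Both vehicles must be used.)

Try each way of splitting the stops between the two vehicles (each non-empty) and, for each split, find the best tour for each vehicle:
  {N1} + {N2, N3, N4, N5}: 50 + 82 = 132
  {N2} + {N1, N3, N4, N5}: 32 + 82 = 114
  {N1, N2} + {N3, N4, N5}: 54 + 82 = 136
  {N3} + {N1, N2, N4, N5}: 80 + 72 = 152
  {N1, N3} + {N2, N4, N5}: 80 + 66 = 146
  {N2, N3} + {N1, N4, N5}: 80 + 72 = 152
  … (15 splits in total)
  {N4} + {N1, N2, N3, N5}: 18 + 82 = 100  ← best
Best: vehicle 1 Depot → N4 → Depot = 18; vehicle 2 Depot → N1 → N3 → N5 → N2 → Depot = 82; combined 100.

Minimum combined distance: 100 min.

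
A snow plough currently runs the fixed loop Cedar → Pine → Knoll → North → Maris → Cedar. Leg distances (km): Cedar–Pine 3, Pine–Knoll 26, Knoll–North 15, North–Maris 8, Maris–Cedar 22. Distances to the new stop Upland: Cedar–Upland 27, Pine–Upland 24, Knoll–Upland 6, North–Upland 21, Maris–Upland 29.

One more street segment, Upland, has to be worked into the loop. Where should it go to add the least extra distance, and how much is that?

Minimum extra distance: 4 km, inserting Upland between Pine and Knoll.

Insertion cost between consecutive stops i–j is d(i,Upland) + d(Upland,j) − d(i,j):
  between Cedar and Pine: 27 + 24 − 3 = 48
  between Pine and Knoll: 24 + 6 − 26 = 4
  between Knoll and North: 6 + 21 − 15 = 12
  between North and Maris: 21 + 29 − 8 = 42
  between Maris and Cedar: 29 + 27 − 22 = 34
Cheapest insertion is between Pine and Knoll, adding 4.
New total = 74 + 4 = 78.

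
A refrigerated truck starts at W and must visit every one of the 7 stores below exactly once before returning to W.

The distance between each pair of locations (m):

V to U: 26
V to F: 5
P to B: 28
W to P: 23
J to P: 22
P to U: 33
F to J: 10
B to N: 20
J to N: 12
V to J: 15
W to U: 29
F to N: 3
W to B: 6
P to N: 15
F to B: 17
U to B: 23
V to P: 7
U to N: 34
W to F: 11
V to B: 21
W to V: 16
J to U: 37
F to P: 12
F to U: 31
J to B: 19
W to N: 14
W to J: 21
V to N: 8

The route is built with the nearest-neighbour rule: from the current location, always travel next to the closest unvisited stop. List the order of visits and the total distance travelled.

From W: distances to unvisited — B=6, F=11, N=14, V=16, J=21, P=23, U=29. Nearest is B (6).
From B: distances to unvisited — F=17, J=19, N=20, V=21, U=23, P=28. Nearest is F (17).
From F: distances to unvisited — N=3, V=5, J=10, P=12, U=31. Nearest is N (3).
From N: distances to unvisited — V=8, J=12, P=15, U=34. Nearest is V (8).
From V: distances to unvisited — P=7, J=15, U=26. Nearest is P (7).
From P: distances to unvisited — J=22, U=33. Nearest is J (22).
From J: distances to unvisited — U=37. Nearest is U (37).
Return U→W: 29.
Total = 6 + 17 + 3 + 8 + 7 + 22 + 37 + 29 = 129.

129 m along W → B → F → N → V → P → J → U → W.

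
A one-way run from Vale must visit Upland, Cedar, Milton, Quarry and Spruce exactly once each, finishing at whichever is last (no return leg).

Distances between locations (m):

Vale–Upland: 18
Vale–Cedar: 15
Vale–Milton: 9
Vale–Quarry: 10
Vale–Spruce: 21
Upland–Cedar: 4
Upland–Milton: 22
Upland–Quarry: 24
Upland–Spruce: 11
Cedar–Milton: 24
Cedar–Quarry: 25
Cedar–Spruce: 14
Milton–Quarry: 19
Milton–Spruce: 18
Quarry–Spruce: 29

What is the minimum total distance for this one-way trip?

Shortest open route: 62 m.

There are 5! = 120 possible orderings.
Vale → Upland → Cedar → Milton → Quarry → Spruce: 18+4+24+19+29 = 94
Vale → Upland → Cedar → Milton → Spruce → Quarry: 18+4+24+18+29 = 93
Vale → Upland → Cedar → Quarry → Milton → Spruce: 18+4+25+19+18 = 84
Vale → Upland → Cedar → Quarry → Spruce → Milton: 18+4+25+29+18 = 94
Vale → Upland → Cedar → Spruce → Milton → Quarry: 18+4+14+18+19 = 73
Vale → Upland → Cedar → Spruce → Quarry → Milton: 18+4+14+29+19 = 84
Vale → Upland → Milton → Cedar → Quarry → Spruce: 18+22+24+25+29 = 118
Vale → Upland → Milton → Cedar → Spruce → Quarry: 18+22+24+14+29 = 107
Vale → Upland → Milton → Quarry → Cedar → Spruce: 18+22+19+25+14 = 98
Vale → Upland → Milton → Quarry → Spruce → Cedar: 18+22+19+29+14 = 102
Vale → Upland → Milton → Spruce → Cedar → Quarry: 18+22+18+14+25 = 97
Vale → Upland → Milton → Spruce → Quarry → Cedar: 18+22+18+29+25 = 112
Vale → Upland → Quarry → Cedar → Milton → Spruce: 18+24+25+24+18 = 109
Vale → Upland → Quarry → Cedar → Spruce → Milton: 18+24+25+14+18 = 99
… (106 more)
Vale → Quarry → Milton → Spruce → Upland → Cedar: 10+19+18+11+4 = 62  ← best
The minimum is 62.
One shortest path: Vale → Quarry → Milton → Spruce → Upland → Cedar.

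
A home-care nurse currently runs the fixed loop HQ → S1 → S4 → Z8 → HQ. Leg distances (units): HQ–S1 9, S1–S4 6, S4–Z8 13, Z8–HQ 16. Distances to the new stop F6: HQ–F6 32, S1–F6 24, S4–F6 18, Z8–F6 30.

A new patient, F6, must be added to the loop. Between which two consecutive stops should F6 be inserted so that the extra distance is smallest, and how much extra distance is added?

Minimum extra distance: 35, inserting F6 between S4 and Z8.

Insertion cost between consecutive stops i–j is d(i,F6) + d(F6,j) − d(i,j):
  between HQ and S1: 32 + 24 − 9 = 47
  between S1 and S4: 24 + 18 − 6 = 36
  between S4 and Z8: 18 + 30 − 13 = 35
  between Z8 and HQ: 30 + 32 − 16 = 46
Cheapest insertion is between S4 and Z8, adding 35.
New total = 44 + 35 = 79.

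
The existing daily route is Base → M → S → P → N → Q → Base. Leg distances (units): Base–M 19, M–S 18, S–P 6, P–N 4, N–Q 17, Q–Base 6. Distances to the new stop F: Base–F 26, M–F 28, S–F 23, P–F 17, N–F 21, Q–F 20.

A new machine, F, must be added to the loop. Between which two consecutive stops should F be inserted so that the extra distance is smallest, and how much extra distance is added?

Insertion cost between consecutive stops i–j is d(i,F) + d(F,j) − d(i,j):
  between Base and M: 26 + 28 − 19 = 35
  between M and S: 28 + 23 − 18 = 33
  between S and P: 23 + 17 − 6 = 34
  between P and N: 17 + 21 − 4 = 34
  between N and Q: 21 + 20 − 17 = 24
  between Q and Base: 20 + 26 − 6 = 40
Cheapest insertion is between N and Q, adding 24.
New total = 70 + 24 = 94.

+24 — insert F between N and Q.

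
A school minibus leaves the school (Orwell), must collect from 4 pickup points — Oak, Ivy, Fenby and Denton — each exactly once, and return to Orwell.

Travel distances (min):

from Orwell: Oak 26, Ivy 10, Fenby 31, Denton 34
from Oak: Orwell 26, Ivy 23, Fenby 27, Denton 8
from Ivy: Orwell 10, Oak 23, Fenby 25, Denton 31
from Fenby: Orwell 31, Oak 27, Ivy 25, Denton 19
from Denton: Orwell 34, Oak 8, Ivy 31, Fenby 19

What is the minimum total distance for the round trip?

Minimum total distance: 88 min.

With 4 stops there are 4!/2 = 12 distinct round trips (a route and its reverse cost the same).
Orwell → Oak → Ivy → Fenby → Denton → Orwell: 26+23+25+19+34 = 127
Orwell → Oak → Ivy → Denton → Fenby → Orwell: 26+23+31+19+31 = 130
Orwell → Oak → Fenby → Ivy → Denton → Orwell: 26+27+25+31+34 = 143
Orwell → Oak → Fenby → Denton → Ivy → Orwell: 26+27+19+31+10 = 113
Orwell → Oak → Denton → Ivy → Fenby → Orwell: 26+8+31+25+31 = 121
Orwell → Oak → Denton → Fenby → Ivy → Orwell: 26+8+19+25+10 = 88
Orwell → Ivy → Oak → Fenby → Denton → Orwell: 10+23+27+19+34 = 113
Orwell → Ivy → Oak → Denton → Fenby → Orwell: 10+23+8+19+31 = 91
Orwell → Ivy → Fenby → Oak → Denton → Orwell: 10+25+27+8+34 = 104
Orwell → Ivy → Denton → Oak → Fenby → Orwell: 10+31+8+27+31 = 107
Orwell → Fenby → Oak → Ivy → Denton → Orwell: 31+27+23+31+34 = 146
Orwell → Fenby → Ivy → Oak → Denton → Orwell: 31+25+23+8+34 = 121
The minimum is 88.
One optimal route: Orwell → Oak → Denton → Fenby → Ivy → Orwell (or its reverse).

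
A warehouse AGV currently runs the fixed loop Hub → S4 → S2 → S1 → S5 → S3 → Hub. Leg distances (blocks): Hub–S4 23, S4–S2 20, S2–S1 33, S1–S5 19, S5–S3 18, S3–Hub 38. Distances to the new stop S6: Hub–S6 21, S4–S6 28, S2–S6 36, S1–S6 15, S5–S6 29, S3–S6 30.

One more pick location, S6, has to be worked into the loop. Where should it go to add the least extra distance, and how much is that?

+13 blocks — insert S6 between S3 and Hub.

Insertion cost between consecutive stops i–j is d(i,S6) + d(S6,j) − d(i,j):
  between Hub and S4: 21 + 28 − 23 = 26
  between S4 and S2: 28 + 36 − 20 = 44
  between S2 and S1: 36 + 15 − 33 = 18
  between S1 and S5: 15 + 29 − 19 = 25
  between S5 and S3: 29 + 30 − 18 = 41
  between S3 and Hub: 30 + 21 − 38 = 13
Cheapest insertion is between S3 and Hub, adding 13.
New total = 151 + 13 = 164.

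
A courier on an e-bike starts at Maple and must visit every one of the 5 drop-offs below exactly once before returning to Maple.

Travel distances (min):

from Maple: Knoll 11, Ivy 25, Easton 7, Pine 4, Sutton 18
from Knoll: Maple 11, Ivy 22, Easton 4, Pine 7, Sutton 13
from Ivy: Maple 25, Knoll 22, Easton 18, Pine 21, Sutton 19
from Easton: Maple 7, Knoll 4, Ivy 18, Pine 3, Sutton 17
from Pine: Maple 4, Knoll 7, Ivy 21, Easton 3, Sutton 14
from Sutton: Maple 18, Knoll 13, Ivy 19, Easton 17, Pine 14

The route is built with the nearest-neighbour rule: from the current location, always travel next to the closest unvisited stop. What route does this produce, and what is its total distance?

Total distance 68 min via the nearest-neighbour route Maple → Pine → Easton → Knoll → Sutton → Ivy → Maple.

From Maple: distances to unvisited — Pine=4, Easton=7, Knoll=11, Sutton=18, Ivy=25. Nearest is Pine (4).
From Pine: distances to unvisited — Easton=3, Knoll=7, Sutton=14, Ivy=21. Nearest is Easton (3).
From Easton: distances to unvisited — Knoll=4, Sutton=17, Ivy=18. Nearest is Knoll (4).
From Knoll: distances to unvisited — Sutton=13, Ivy=22. Nearest is Sutton (13).
From Sutton: distances to unvisited — Ivy=19. Nearest is Ivy (19).
Return Ivy→Maple: 25.
Total = 4 + 3 + 4 + 13 + 19 + 25 = 68.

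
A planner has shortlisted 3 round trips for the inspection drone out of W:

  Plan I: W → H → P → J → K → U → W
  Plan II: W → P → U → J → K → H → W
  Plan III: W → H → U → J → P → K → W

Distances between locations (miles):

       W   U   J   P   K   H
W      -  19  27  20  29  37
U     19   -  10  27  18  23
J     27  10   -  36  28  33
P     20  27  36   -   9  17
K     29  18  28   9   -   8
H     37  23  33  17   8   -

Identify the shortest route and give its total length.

130 miles — Plan II is the shortest.

Plan I: 37 + 17 + 36 + 28 + 18 + 19 = 155
Plan II: 20 + 27 + 10 + 28 + 8 + 37 = 130
Plan III: 37 + 23 + 10 + 36 + 9 + 29 = 144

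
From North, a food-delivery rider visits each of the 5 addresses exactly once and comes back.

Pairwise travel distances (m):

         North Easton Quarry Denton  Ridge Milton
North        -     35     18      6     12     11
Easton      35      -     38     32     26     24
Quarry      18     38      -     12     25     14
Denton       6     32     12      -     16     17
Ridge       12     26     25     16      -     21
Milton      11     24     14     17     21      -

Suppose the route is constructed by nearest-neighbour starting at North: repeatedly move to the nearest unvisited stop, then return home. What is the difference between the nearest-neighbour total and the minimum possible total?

North: Denton=6, Milton=11, Ridge=12, Quarry=18, Easton=35 ⇒ Denton
Denton: Quarry=12, Ridge=16, Milton=17, Easton=32 ⇒ Quarry
Quarry: Milton=14, Ridge=25, Easton=38 ⇒ Milton
Milton: Ridge=21, Easton=24 ⇒ Ridge
Ridge: Easton=26 ⇒ Easton
NN route North → Denton → Quarry → Milton → Ridge → Easton → North costs 114.
Optimal: North → Denton → Quarry → Milton → Easton → Ridge → North costs 94 (by enumerating all 60 distinct tours).
Excess = 114 − 94 = 20.

The nearest-neighbour route is 20 m longer than optimal.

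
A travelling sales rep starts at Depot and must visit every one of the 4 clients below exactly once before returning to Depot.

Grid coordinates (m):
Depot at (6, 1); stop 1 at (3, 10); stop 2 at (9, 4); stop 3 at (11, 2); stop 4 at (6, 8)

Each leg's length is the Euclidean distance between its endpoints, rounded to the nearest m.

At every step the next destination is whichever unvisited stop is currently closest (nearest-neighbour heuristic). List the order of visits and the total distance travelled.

Nearest-neighbour total = 28 m; route Depot → stop 2 → stop 3 → stop 4 → stop 1 → Depot.

At Depot the remaining stops are stop 2 4, stop 3 5, stop 4 7, stop 1 9; go to stop 2.
At stop 2 the remaining stops are stop 3 3, stop 4 5, stop 1 8; go to stop 3.
At stop 3 the remaining stops are stop 4 8, stop 1 11; go to stop 4.
At stop 4 the remaining stops are stop 1 4; go to stop 1.
Return stop 1→Depot: 9.
Total = 4 + 3 + 8 + 4 + 9 = 28.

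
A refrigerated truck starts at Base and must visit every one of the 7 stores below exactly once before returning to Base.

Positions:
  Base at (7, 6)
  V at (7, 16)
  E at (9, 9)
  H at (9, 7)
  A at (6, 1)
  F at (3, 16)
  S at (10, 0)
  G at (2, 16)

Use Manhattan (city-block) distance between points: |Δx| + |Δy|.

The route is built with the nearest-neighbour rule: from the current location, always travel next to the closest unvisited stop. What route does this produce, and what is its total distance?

Nearest-neighbour total = 52; route Base → H → E → V → F → G → A → S → Base.

Base → [H:3 / E:5 / A:6 / S:9 / V:10 / F:14 / G:15] → H (3)
H → [E:2 / S:8 / A:9 / V:11 / F:15 / G:16] → E (2)
E → [V:9 / S:10 / A:11 / F:13 / G:14] → V (9)
V → [F:4 / G:5 / A:16 / S:19] → F (4)
F → [G:1 / A:18 / S:23] → G (1)
G → [A:19 / S:24] → A (19)
A → [S:5] → S (5)
Return S→Base: 9.
Total = 3 + 2 + 9 + 4 + 1 + 19 + 5 + 9 = 52.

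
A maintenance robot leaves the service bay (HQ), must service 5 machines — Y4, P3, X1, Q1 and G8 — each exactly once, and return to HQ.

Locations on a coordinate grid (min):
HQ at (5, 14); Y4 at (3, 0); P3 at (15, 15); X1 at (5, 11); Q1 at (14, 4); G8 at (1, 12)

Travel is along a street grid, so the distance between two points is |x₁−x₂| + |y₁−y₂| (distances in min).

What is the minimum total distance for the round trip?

With 5 stops there are 5!/2 = 60 distinct round trips (a route and its reverse cost the same).
HQ → Y4 → P3 → X1 → Q1 → G8 → HQ: 16+27+14+16+21+6 = 100
HQ → Y4 → P3 → X1 → G8 → Q1 → HQ: 16+27+14+5+21+19 = 102
HQ → Y4 → P3 → Q1 → X1 → G8 → HQ: 16+27+12+16+5+6 = 82
HQ → Y4 → P3 → Q1 → G8 → X1 → HQ: 16+27+12+21+5+3 = 84
HQ → Y4 → P3 → G8 → X1 → Q1 → HQ: 16+27+17+5+16+19 = 100
HQ → Y4 → P3 → G8 → Q1 → X1 → HQ: 16+27+17+21+16+3 = 100
HQ → Y4 → X1 → P3 → Q1 → G8 → HQ: 16+13+14+12+21+6 = 82
HQ → Y4 → X1 → P3 → G8 → Q1 → HQ: 16+13+14+17+21+19 = 100
HQ → Y4 → X1 → Q1 → P3 → G8 → HQ: 16+13+16+12+17+6 = 80
HQ → Y4 → X1 → Q1 → G8 → P3 → HQ: 16+13+16+21+17+11 = 94
HQ → Y4 → X1 → G8 → P3 → Q1 → HQ: 16+13+5+17+12+19 = 82
HQ → Y4 → X1 → G8 → Q1 → P3 → HQ: 16+13+5+21+12+11 = 78
HQ → Y4 → Q1 → P3 → X1 → G8 → HQ: 16+15+12+14+5+6 = 68
HQ → Y4 → Q1 → P3 → G8 → X1 → HQ: 16+15+12+17+5+3 = 68
… (46 more)
HQ → P3 → Q1 → Y4 → G8 → X1 → HQ: 11+12+15+14+5+3 = 60  ← best
The minimum is 60.
One optimal route: HQ → P3 → Q1 → Y4 → G8 → X1 → HQ (or its reverse).

Shortest round trip = 60 min.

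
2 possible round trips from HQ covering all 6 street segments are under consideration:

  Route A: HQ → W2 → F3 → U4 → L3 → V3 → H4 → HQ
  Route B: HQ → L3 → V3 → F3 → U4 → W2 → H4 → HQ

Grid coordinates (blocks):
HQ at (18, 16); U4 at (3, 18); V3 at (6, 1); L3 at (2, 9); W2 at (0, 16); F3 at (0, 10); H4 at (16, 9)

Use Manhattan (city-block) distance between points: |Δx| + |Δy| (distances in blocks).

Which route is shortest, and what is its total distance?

84 blocks — Route A is the shortest.

Route A: 18 + 6 + 11 + 10 + 12 + 18 + 9 = 84
Route B: 23 + 12 + 15 + 11 + 5 + 23 + 9 = 98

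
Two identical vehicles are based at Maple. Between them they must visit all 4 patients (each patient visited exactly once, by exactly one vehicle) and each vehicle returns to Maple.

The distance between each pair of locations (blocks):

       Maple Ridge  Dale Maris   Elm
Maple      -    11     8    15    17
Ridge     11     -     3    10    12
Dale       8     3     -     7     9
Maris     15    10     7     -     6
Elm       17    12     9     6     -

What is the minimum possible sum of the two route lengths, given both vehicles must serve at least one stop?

Minimum combined distance: 60 blocks.

Try each way of splitting the stops between the two vehicles (each non-empty) and, for each split, find the best tour for each vehicle:
  {Ridge} + {Dale, Maris, Elm}: 22 + 38 = 60
  {Dale} + {Ridge, Maris, Elm}: 16 + 44 = 60
  {Ridge, Dale} + {Maris, Elm}: 22 + 38 = 60
  {Maris} + {Ridge, Dale, Elm}: 30 + 40 = 70
  {Ridge, Maris} + {Dale, Elm}: 36 + 34 = 70
  {Dale, Maris} + {Ridge, Elm}: 30 + 40 = 70
  … (7 splits in total)
Best: vehicle 1 Maple → Ridge → Maple = 22; vehicle 2 Maple → Dale → Maris → Elm → Maple = 38; combined 60.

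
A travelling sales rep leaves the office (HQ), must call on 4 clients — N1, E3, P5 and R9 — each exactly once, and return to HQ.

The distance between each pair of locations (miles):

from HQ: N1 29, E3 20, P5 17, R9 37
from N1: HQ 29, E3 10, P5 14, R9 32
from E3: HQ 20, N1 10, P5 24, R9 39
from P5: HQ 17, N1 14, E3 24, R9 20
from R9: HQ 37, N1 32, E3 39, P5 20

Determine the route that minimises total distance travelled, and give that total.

There are 12 distinct closed tours to check (reversals are equivalent).
HQ-N1-E3-P5-R9-HQ: 29+10+24+20+37 = 120
HQ-N1-E3-R9-P5-HQ: 29+10+39+20+17 = 115
HQ-N1-P5-E3-R9-HQ: 29+14+24+39+37 = 143
HQ-N1-P5-R9-E3-HQ: 29+14+20+39+20 = 122
HQ-N1-R9-E3-P5-HQ: 29+32+39+24+17 = 141
HQ-N1-R9-P5-E3-HQ: 29+32+20+24+20 = 125
HQ-E3-N1-P5-R9-HQ: 20+10+14+20+37 = 101
HQ-E3-N1-R9-P5-HQ: 20+10+32+20+17 = 99
HQ-E3-P5-N1-R9-HQ: 20+24+14+32+37 = 127
HQ-E3-R9-N1-P5-HQ: 20+39+32+14+17 = 122
HQ-P5-N1-E3-R9-HQ: 17+14+10+39+37 = 117
HQ-P5-E3-N1-R9-HQ: 17+24+10+32+37 = 120
The minimum is 99.
One optimal route: HQ → E3 → N1 → R9 → P5 → HQ (or its reverse).

Minimum total distance: 99 miles.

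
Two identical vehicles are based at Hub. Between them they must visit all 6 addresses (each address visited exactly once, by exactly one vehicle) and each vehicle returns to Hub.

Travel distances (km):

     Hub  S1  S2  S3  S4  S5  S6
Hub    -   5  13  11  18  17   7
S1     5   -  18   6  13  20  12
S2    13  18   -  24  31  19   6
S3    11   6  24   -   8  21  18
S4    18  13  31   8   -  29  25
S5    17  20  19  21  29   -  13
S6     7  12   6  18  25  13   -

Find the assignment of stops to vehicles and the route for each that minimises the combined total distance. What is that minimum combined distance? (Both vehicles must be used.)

Check every non-empty split of the stops between the two vehicles; for each half take its own optimal tour:
  {S1} + {S2, S3, S4, S5, S6}: 10 + 79 = 89
  {S2} + {S1, S3, S4, S5, S6}: 26 + 67 = 93
  {S1, S2} + {S3, S4, S5, S6}: 36 + 67 = 103
  {S3} + {S1, S2, S4, S5, S6}: 22 + 79 = 101
  {S1, S3} + {S2, S4, S5, S6}: 22 + 79 = 101
  {S2, S3} + {S1, S4, S5, S6}: 48 + 67 = 115
  … (31 splits in total)
  {S1, S3, S4} + {S2, S5, S6}: 37 + 49 = 86  ← best
Best: vehicle 1 Hub → S1 → S3 → S4 → Hub = 37; vehicle 2 Hub → S2 → S6 → S5 → Hub = 49; combined 86.

Minimum combined distance: 86 km.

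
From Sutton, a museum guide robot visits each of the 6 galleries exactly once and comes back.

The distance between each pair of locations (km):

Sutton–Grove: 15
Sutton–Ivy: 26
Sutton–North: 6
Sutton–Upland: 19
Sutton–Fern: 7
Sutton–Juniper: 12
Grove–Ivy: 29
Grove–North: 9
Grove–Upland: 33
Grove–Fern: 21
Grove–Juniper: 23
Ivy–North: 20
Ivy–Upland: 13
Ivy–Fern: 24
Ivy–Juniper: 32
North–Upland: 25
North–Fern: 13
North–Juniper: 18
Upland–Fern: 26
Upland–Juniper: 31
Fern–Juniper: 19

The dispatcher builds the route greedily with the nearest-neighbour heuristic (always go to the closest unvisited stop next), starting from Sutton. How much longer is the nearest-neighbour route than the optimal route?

From Sutton: North=6, Fern=7, Juniper=12, Grove=15, Upland=19, Ivy=26 → choose North (6).
From North: Grove=9, Fern=13, Juniper=18, Ivy=20, Upland=25 → choose Grove (9).
From Grove: Fern=21, Juniper=23, Ivy=29, Upland=33 → choose Fern (21).
From Fern: Juniper=19, Ivy=24, Upland=26 → choose Juniper (19).
From Juniper: Upland=31, Ivy=32 → choose Upland (31).
From Upland: Ivy=13 → choose Ivy (13).
NN route Sutton → North → Grove → Fern → Juniper → Upland → Ivy → Sutton costs 125.
Optimal: Sutton → Upland → Ivy → North → Grove → Juniper → Fern → Sutton costs 110 (by enumerating all 360 distinct tours).
Excess = 125 − 110 = 15.

Excess over optimum: 15 km.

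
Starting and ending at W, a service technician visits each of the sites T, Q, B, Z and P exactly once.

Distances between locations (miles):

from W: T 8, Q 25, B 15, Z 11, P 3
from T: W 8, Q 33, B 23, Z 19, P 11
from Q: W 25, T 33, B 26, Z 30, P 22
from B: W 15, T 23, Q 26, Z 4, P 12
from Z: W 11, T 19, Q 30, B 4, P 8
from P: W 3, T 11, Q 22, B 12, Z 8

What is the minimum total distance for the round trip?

82 miles — the shortest possible round trip.

With 5 stops there are 5!/2 = 60 distinct round trips (a route and its reverse cost the same).
W - T - Q - B - Z - P - W: 8+33+26+4+8+3 = 82
W - T - Q - B - P - Z - W: 8+33+26+12+8+11 = 98
W - T - Q - Z - B - P - W: 8+33+30+4+12+3 = 90
W - T - Q - Z - P - B - W: 8+33+30+8+12+15 = 106
W - T - Q - P - B - Z - W: 8+33+22+12+4+11 = 90
W - T - Q - P - Z - B - W: 8+33+22+8+4+15 = 90
W - T - B - Q - Z - P - W: 8+23+26+30+8+3 = 98
W - T - B - Q - P - Z - W: 8+23+26+22+8+11 = 98
W - T - B - Z - Q - P - W: 8+23+4+30+22+3 = 90
W - T - B - Z - P - Q - W: 8+23+4+8+22+25 = 90
W - T - B - P - Q - Z - W: 8+23+12+22+30+11 = 106
W - T - B - P - Z - Q - W: 8+23+12+8+30+25 = 106
W - T - Z - Q - B - P - W: 8+19+30+26+12+3 = 98
W - T - Z - Q - P - B - W: 8+19+30+22+12+15 = 106
… (46 more)
The minimum is 82.
One optimal route: W → T → Q → B → Z → P → W (or its reverse).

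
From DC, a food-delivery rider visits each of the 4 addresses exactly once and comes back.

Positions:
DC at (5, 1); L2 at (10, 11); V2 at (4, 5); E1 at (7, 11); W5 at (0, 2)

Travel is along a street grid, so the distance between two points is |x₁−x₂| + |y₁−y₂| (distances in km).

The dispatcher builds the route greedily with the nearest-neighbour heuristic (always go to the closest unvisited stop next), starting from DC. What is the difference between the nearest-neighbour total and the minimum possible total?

From DC: V2=5, W5=6, E1=12, L2=15 → choose V2 (5).
From V2: W5=7, E1=9, L2=12 → choose W5 (7).
From W5: E1=16, L2=19 → choose E1 (16).
From E1: L2=3 → choose L2 (3).
NN route DC → V2 → W5 → E1 → L2 → DC costs 46.
Optimal: DC → L2 → E1 → V2 → W5 → DC costs 40 (by enumerating all 12 distinct tours).
Excess = 46 − 40 = 6.

The nearest-neighbour route is 6 km longer than optimal.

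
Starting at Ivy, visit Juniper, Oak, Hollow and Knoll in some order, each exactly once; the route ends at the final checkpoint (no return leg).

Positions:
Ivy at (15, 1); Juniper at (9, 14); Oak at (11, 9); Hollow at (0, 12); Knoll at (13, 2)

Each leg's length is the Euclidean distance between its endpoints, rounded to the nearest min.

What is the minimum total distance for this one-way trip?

Shortest open route: 23 min.

There are 4! = 24 possible orderings.
Ivy - Juniper - Oak - Hollow - Knoll: 14+5+11+16 = 46
Ivy - Juniper - Oak - Knoll - Hollow: 14+5+7+16 = 42
Ivy - Juniper - Hollow - Oak - Knoll: 14+9+11+7 = 41
Ivy - Juniper - Hollow - Knoll - Oak: 14+9+16+7 = 46
Ivy - Juniper - Knoll - Oak - Hollow: 14+13+7+11 = 45
Ivy - Juniper - Knoll - Hollow - Oak: 14+13+16+11 = 54
Ivy - Oak - Juniper - Hollow - Knoll: 9+5+9+16 = 39
Ivy - Oak - Juniper - Knoll - Hollow: 9+5+13+16 = 43
Ivy - Oak - Hollow - Juniper - Knoll: 9+11+9+13 = 42
Ivy - Oak - Hollow - Knoll - Juniper: 9+11+16+13 = 49
Ivy - Oak - Knoll - Juniper - Hollow: 9+7+13+9 = 38
Ivy - Oak - Knoll - Hollow - Juniper: 9+7+16+9 = 41
Ivy - Hollow - Juniper - Oak - Knoll: 19+9+5+7 = 40
Ivy - Hollow - Juniper - Knoll - Oak: 19+9+13+7 = 48
… (10 more)
Ivy - Knoll - Oak - Juniper - Hollow: 2+7+5+9 = 23  ← best
The minimum is 23.
One shortest path: Ivy → Knoll → Oak → Juniper → Hollow.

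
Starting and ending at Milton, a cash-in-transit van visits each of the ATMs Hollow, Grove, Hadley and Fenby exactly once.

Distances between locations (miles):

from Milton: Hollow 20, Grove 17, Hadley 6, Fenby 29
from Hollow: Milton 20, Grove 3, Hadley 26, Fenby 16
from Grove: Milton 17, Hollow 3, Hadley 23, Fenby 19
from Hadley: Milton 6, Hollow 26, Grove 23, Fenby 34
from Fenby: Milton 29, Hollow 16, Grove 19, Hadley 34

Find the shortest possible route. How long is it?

Shortest round trip = 76 miles.

With 4 stops there are 4!/2 = 12 distinct round trips (a route and its reverse cost the same).
Milton → Hollow → Grove → Hadley → Fenby → Milton: 20+3+23+34+29 = 109
Milton → Hollow → Grove → Fenby → Hadley → Milton: 20+3+19+34+6 = 82
Milton → Hollow → Hadley → Grove → Fenby → Milton: 20+26+23+19+29 = 117
Milton → Hollow → Hadley → Fenby → Grove → Milton: 20+26+34+19+17 = 116
Milton → Hollow → Fenby → Grove → Hadley → Milton: 20+16+19+23+6 = 84
Milton → Hollow → Fenby → Hadley → Grove → Milton: 20+16+34+23+17 = 110
Milton → Grove → Hollow → Hadley → Fenby → Milton: 17+3+26+34+29 = 109
Milton → Grove → Hollow → Fenby → Hadley → Milton: 17+3+16+34+6 = 76
Milton → Grove → Hadley → Hollow → Fenby → Milton: 17+23+26+16+29 = 111
Milton → Grove → Fenby → Hollow → Hadley → Milton: 17+19+16+26+6 = 84
Milton → Hadley → Hollow → Grove → Fenby → Milton: 6+26+3+19+29 = 83
Milton → Hadley → Grove → Hollow → Fenby → Milton: 6+23+3+16+29 = 77
The minimum is 76.
One optimal route: Milton → Grove → Hollow → Fenby → Hadley → Milton (or its reverse).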